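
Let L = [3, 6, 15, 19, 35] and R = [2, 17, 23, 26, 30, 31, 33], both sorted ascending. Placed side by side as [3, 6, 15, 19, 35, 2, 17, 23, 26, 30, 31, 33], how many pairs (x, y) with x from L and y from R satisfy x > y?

For each element r of the right run, count left-run elements greater than r:
r = 2: 3, 6, 15, 19, 35 → 5
r = 17: 19, 35 → 2
r = 23: 35 → 1
r = 26: 35 → 1
r = 30: 35 → 1
r = 31: 35 → 1
r = 33: 35 → 1
Cross-inversions: 5 + 2 + 1 + 1 + 1 + 1 + 1 = 12

12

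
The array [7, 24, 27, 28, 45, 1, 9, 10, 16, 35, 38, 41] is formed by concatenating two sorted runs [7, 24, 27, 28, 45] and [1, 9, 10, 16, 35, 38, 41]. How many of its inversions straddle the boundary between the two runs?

20

Take each right-half value and tally the left-half values above it:
r = 1: 7, 24, 27, 28, 45 → 5
r = 9: 24, 27, 28, 45 → 4
r = 10: 24, 27, 28, 45 → 4
r = 16: 24, 27, 28, 45 → 4
r = 35: 45 → 1
r = 38: 45 → 1
r = 41: 45 → 1
Cross-inversions: 5 + 4 + 4 + 4 + 1 + 1 + 1 = 20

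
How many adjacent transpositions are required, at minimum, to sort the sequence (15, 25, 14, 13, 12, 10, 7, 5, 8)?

The minimum number of adjacent swaps to sort an array equals its inversion count, since every such swap removes exactly one inversion.
Count inversions — for each element, later elements that are smaller:
15: 14, 13, 12, 10, 7, 5, 8 → 7
25: 14, 13, 12, 10, 7, 5, 8 → 7
14: 13, 12, 10, 7, 5, 8 → 6
13: 12, 10, 7, 5, 8 → 5
12: 10, 7, 5, 8 → 4
10: 7, 5, 8 → 3
7: 5 → 1
5: none → 0
8: none → 0
Total inversions: 7 + 7 + 6 + 5 + 4 + 3 + 1 + 0 + 0 = 33

33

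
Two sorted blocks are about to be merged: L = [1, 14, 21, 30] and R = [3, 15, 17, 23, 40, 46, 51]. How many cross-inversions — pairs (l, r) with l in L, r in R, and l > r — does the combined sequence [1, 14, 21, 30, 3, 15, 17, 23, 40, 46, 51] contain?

8 split inversions

For each element r of the right run, count left-run elements greater than r:
r = 3: 14, 21, 30 → 3
r = 15: 21, 30 → 2
r = 17: 21, 30 → 2
r = 23: 30 → 1
r = 40: none → 0
r = 46: none → 0
r = 51: none → 0
Cross-inversions: 3 + 2 + 2 + 1 + 0 + 0 + 0 = 8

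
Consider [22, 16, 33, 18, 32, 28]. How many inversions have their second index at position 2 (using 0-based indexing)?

0 such elements

The element at index 2 is 33.
Elements before it: 22, 16
None of them are larger than 33.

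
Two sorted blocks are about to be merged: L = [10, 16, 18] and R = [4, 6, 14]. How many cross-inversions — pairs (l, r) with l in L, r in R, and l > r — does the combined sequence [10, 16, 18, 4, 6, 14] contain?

8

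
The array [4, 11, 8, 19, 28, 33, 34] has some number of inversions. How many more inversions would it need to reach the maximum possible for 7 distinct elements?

20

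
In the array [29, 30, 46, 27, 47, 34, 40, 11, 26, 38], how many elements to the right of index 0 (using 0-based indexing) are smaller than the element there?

3 such elements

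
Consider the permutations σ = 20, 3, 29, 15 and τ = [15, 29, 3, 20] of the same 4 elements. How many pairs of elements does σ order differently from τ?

6 discordant pairs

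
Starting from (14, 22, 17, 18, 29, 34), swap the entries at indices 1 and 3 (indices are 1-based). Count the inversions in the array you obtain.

Positions 1 and 3 hold 14 and 17; after swapping, the array is [17, 22, 14, 18, 29, 34].
Count, for each position, how many later elements it exceeds:
17: 1
22: 2
14: 0
18: 0
29: 0
34: 0
Sum: 1 + 2 + 0 + 0 + 0 + 0 = 3

3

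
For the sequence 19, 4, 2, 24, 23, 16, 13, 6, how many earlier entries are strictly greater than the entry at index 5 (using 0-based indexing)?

3 such elements

The element at index 5 is 16.
Elements before it: 19, 4, 2, 24, 23
Those larger than 16: 19, 24, 23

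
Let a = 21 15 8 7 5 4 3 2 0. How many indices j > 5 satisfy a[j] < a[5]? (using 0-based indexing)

The element at index 5 is 4.
Elements after it: 3, 2, 0
Those smaller than 4: 3, 2, 0

3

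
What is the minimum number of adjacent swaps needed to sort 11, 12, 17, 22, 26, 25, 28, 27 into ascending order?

The minimum number of adjacent swaps to sort an array equals its inversion count, since every such swap removes exactly one inversion.
Count inversions — for each element, later elements that are smaller:
11: none → 0
12: none → 0
17: none → 0
22: none → 0
26: 25 → 1
25: none → 0
28: 27 → 1
27: none → 0
Total inversions: 0 + 0 + 0 + 0 + 1 + 0 + 1 + 0 = 2

There are 2 adjacent swaps.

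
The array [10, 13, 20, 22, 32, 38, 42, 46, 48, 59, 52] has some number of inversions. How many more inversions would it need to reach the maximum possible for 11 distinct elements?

54

Maximum inversions for 11 distinct elements is C(11, 2) = 11·10/2 = 55.
Current inversions — for each element, count later smaller elements:
10: 0
13: 0
20: 0
22: 0
32: 0
38: 0
42: 0
46: 0
48: 0
59: 1
52: 0
Current total: 0 + 0 + 0 + 0 + 0 + 0 + 0 + 0 + 0 + 1 + 0 = 1
Shortfall: 55 − 1 = 54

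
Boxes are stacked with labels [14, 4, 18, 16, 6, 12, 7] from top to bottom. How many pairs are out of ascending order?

Out-of-order index pairs (1-indexed):
(1,2): 14 > 4
(1,5): 14 > 6
(1,6): 14 > 12
(1,7): 14 > 7
(3,4): 18 > 16
(3,5): 18 > 6
(3,6): 18 > 12
(3,7): 18 > 7
(4,5): 16 > 6
(4,6): 16 > 12
(4,7): 16 > 7
(6,7): 12 > 7
That's 12 pairs.

12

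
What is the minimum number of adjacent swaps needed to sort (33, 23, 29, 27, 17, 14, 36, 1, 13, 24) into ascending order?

31 adjacent swaps

The minimum number of adjacent swaps to sort an array equals its inversion count, since every such swap removes exactly one inversion.
Count inversions — for each element, later elements that are smaller:
33: 23, 29, 27, 17, 14, 1, 13, 24 → 8
23: 17, 14, 1, 13 → 4
29: 27, 17, 14, 1, 13, 24 → 6
27: 17, 14, 1, 13, 24 → 5
17: 14, 1, 13 → 3
14: 1, 13 → 2
36: 1, 13, 24 → 3
1: none → 0
13: none → 0
24: none → 0
Total inversions: 8 + 4 + 6 + 5 + 3 + 2 + 3 + 0 + 0 + 0 = 31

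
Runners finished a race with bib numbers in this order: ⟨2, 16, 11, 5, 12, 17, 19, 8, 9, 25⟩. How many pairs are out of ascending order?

For each element, count later entries that are smaller:
2: 0
16: 5
11: 3
5: 0
12: 2
17: 2
19: 2
8: 0
9: 0
25: 0
Sum: 0 + 5 + 3 + 0 + 2 + 2 + 2 + 0 + 0 + 0 = 14

14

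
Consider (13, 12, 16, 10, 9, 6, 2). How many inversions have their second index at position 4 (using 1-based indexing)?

The element at index 4 is 10.
Elements before it: 13, 12, 16
Those larger than 10: 13, 12, 16

3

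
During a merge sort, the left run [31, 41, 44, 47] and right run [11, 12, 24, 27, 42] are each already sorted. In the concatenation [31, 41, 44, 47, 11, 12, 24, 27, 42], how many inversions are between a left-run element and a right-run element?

18

Take each right-half value and tally the left-half values above it:
r = 11: 31, 41, 44, 47 → 4
r = 12: 31, 41, 44, 47 → 4
r = 24: 31, 41, 44, 47 → 4
r = 27: 31, 41, 44, 47 → 4
r = 42: 44, 47 → 2
Cross-inversions: 4 + 4 + 4 + 4 + 2 = 18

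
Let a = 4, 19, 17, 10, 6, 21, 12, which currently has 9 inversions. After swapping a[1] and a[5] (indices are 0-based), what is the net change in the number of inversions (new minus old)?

+1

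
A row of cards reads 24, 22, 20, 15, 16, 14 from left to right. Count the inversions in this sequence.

Sweep left to right; for each value list the smaller values that follow it:
24 → 22, 20, 15, 16, 14 → 5
22 → 20, 15, 16, 14 → 4
20 → 15, 16, 14 → 3
15 → 14 → 1
16 → 14 → 1
14 → none → 0
Sum: 5 + 4 + 3 + 1 + 1 + 0 = 14

Inversions: 14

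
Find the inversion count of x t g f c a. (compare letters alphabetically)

Out-of-order pairs: 15

For each element, count later entries that are smaller:
x: 5
t: 4
g: 3
f: 2
c: 1
a: 0
Sum: 5 + 4 + 3 + 2 + 1 + 0 = 15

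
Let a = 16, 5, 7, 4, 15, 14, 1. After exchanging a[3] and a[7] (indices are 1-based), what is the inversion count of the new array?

11 inversions

Positions 3 and 7 hold 7 and 1; after swapping, the array is [16, 5, 1, 4, 15, 14, 7].
Count, for each position, how many later elements it exceeds:
16 → 5, 1, 4, 15, 14, 7 → 6
5 → 1, 4 → 2
1 → none → 0
4 → none → 0
15 → 14, 7 → 2
14 → 7 → 1
7 → none → 0
Sum: 6 + 2 + 0 + 0 + 2 + 1 + 0 = 11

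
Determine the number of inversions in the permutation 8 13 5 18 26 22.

3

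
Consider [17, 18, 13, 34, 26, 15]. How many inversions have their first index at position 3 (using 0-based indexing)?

The element at index 3 is 34.
Elements after it: 26, 15
Those smaller than 34: 26, 15

2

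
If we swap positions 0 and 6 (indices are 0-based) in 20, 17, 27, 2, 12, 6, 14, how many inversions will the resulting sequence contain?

11 inversions

Positions 0 and 6 hold 20 and 14; after swapping, the array is [14, 17, 27, 2, 12, 6, 20].
For each element, count later entries that are smaller:
14 → 2, 12, 6 → 3
17 → 2, 12, 6 → 3
27 → 2, 12, 6, 20 → 4
2 → none → 0
12 → 6 → 1
6 → none → 0
20 → none → 0
Sum: 3 + 3 + 4 + 0 + 1 + 0 + 0 = 11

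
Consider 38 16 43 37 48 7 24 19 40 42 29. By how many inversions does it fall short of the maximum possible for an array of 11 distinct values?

28

Maximum inversions for 11 distinct elements is C(11, 2) = 11·10/2 = 55.
Current inversions — for each element, count later smaller elements:
38: 6
16: 1
43: 7
37: 4
48: 6
7: 0
24: 1
19: 0
40: 1
42: 1
29: 0
Current total: 6 + 1 + 7 + 4 + 6 + 0 + 1 + 0 + 1 + 1 + 0 = 27
Shortfall: 55 − 27 = 28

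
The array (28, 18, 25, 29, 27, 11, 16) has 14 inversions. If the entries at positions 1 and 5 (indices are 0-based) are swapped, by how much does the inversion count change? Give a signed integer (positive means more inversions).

Positions 1 and 5 hold 18 and 11; after swapping, the array is [28, 11, 25, 29, 27, 18, 16].
For each element, count later entries that are smaller:
28 → 11, 25, 27, 18, 16 → 5
11 → none → 0
25 → 18, 16 → 2
29 → 27, 18, 16 → 3
27 → 18, 16 → 2
18 → 16 → 1
16 → none → 0
Sum: 5 + 0 + 2 + 3 + 2 + 1 + 0 = 13
Change: 13 − 14 = -1

-1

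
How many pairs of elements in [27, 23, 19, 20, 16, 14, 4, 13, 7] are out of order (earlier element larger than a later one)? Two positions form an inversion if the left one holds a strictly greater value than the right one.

33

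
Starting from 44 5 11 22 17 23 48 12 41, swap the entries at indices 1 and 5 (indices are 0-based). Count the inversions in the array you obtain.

Inversions: 20

Positions 1 and 5 hold 5 and 23; after swapping, the array is [44, 23, 11, 22, 17, 5, 48, 12, 41].
Count, for each position, how many later elements it exceeds:
44: 7
23: 5
11: 1
22: 3
17: 2
5: 0
48: 2
12: 0
41: 0
Sum: 7 + 5 + 1 + 3 + 2 + 0 + 2 + 0 + 0 = 20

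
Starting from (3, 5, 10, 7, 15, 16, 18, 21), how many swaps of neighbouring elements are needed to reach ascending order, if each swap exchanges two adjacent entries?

The minimum number of adjacent swaps to sort an array equals its inversion count, since every such swap removes exactly one inversion.
Count inversions — for each element, later elements that are smaller:
3: none → 0
5: none → 0
10: 7 → 1
7: none → 0
15: none → 0
16: none → 0
18: none → 0
21: none → 0
Total inversions: 0 + 0 + 1 + 0 + 0 + 0 + 0 + 0 = 1

1 adjacent swap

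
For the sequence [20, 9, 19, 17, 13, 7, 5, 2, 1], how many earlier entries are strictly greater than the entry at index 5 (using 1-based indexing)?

3 such elements

The element at index 5 is 13.
Elements before it: 20, 9, 19, 17
Those larger than 13: 20, 19, 17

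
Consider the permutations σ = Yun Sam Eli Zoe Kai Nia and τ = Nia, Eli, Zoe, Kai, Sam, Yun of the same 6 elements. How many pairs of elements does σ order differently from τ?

12

Assign each item its position (1..6) in the first ordering, then rewrite the second ordering as that position sequence:
positions: Yun→1, Sam→2, Eli→3, Zoe→4, Kai→5, Nia→6
second ordering as positions: [6, 3, 4, 5, 2, 1]
Discordant pairs = inversions in this position sequence.
6: 3, 4, 5, 2, 1 → 5
3: 2, 1 → 2
4: 2, 1 → 2
5: 2, 1 → 2
2: 1 → 1
1: 0
Total: 5 + 2 + 2 + 2 + 1 + 0 = 12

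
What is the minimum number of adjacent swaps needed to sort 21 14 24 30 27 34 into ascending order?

Each adjacent swap fixes exactly one inversion, so the minimum swap count equals the number of inversions.
Count inversions — for each element, later elements that are smaller:
21: 14 → 1
14: none → 0
24: none → 0
30: 27 → 1
27: none → 0
34: none → 0
Total inversions: 1 + 0 + 0 + 1 + 0 + 0 = 2

2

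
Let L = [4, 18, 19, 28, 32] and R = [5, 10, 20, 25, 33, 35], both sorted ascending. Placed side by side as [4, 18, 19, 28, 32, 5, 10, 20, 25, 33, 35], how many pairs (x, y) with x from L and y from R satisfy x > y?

12 cross-inversions

Count, for every r in R, how many entries of L exceed r:
r = 5: 18, 19, 28, 32 → 4
r = 10: 18, 19, 28, 32 → 4
r = 20: 28, 32 → 2
r = 25: 28, 32 → 2
r = 33: none → 0
r = 35: none → 0
Cross-inversions: 4 + 4 + 2 + 2 + 0 + 0 = 12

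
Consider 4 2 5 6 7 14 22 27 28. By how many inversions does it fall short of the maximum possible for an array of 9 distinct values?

35

Maximum inversions for 9 distinct elements is C(9, 2) = 9·8/2 = 36.
Current inversions — for each element, count later smaller elements:
4: 1
2: 0
5: 0
6: 0
7: 0
14: 0
22: 0
27: 0
28: 0
Current total: 1 + 0 + 0 + 0 + 0 + 0 + 0 + 0 + 0 = 1
Shortfall: 36 − 1 = 35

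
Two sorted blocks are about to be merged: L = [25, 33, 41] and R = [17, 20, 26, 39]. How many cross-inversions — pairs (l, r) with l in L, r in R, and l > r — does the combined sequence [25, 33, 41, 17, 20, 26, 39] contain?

9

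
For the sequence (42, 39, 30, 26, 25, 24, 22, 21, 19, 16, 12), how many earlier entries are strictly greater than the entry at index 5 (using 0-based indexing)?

The element at index 5 is 24.
Elements before it: 42, 39, 30, 26, 25
Those larger than 24: 42, 39, 30, 26, 25

5 such elements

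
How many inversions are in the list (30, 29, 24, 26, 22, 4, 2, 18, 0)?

33

Element-by-element contributions:
30: 8
29: 7
24: 5
26: 5
22: 4
4: 2
2: 1
18: 1
0: 0
Sum: 8 + 7 + 5 + 5 + 4 + 2 + 1 + 1 + 0 = 33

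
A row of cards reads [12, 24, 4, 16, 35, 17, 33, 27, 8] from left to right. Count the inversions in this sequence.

15 inversions

Element-by-element contributions:
12: 2
24: 4
4: 0
16: 1
35: 4
17: 1
33: 2
27: 1
8: 0
Sum: 2 + 4 + 0 + 1 + 4 + 1 + 2 + 1 + 0 = 15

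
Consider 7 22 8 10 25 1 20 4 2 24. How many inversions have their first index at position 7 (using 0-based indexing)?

1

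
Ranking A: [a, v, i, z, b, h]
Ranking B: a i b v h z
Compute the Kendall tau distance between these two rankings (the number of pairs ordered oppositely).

4 discordant pairs

Assign each item its position (1..6) in the first ordering, then rewrite the second ordering as that position sequence:
positions: a→1, v→2, i→3, z→4, b→5, h→6
second ordering as positions: [1, 3, 5, 2, 6, 4]
Discordant pairs = inversions in this position sequence.
1: 0
3: 2 → 1
5: 2, 4 → 2
2: 0
6: 4 → 1
4: 0
Total: 0 + 1 + 2 + 0 + 1 + 0 = 4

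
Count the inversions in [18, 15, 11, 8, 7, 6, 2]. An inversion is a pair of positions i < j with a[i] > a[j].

Sweep left to right; for each value list the smaller values that follow it:
18: 6
15: 5
11: 4
8: 3
7: 2
6: 1
2: 0
Sum: 6 + 5 + 4 + 3 + 2 + 1 + 0 = 21

21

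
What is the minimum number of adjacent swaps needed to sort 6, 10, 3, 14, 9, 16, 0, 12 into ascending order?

The minimum number of adjacent swaps to sort an array equals its inversion count, since every such swap removes exactly one inversion.
Count inversions — for each element, later elements that are smaller:
6: 3, 0 → 2
10: 3, 9, 0 → 3
3: 0 → 1
14: 9, 0, 12 → 3
9: 0 → 1
16: 0, 12 → 2
0: none → 0
12: none → 0
Total inversions: 2 + 3 + 1 + 3 + 1 + 2 + 0 + 0 = 12

There are 12 swaps.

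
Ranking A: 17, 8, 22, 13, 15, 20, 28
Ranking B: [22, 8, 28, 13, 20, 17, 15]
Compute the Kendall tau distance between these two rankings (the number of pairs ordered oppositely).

10

Assign each item its position (1..7) in the first ordering, then rewrite the second ordering as that position sequence:
positions: 17→1, 8→2, 22→3, 13→4, 15→5, 20→6, 28→7
second ordering as positions: [3, 2, 7, 4, 6, 1, 5]
Discordant pairs = inversions in this position sequence.
3: 2, 1 → 2
2: 1 → 1
7: 4, 6, 1, 5 → 4
4: 1 → 1
6: 1, 5 → 2
1: 0
5: 0
Total: 2 + 1 + 4 + 1 + 2 + 0 + 0 = 10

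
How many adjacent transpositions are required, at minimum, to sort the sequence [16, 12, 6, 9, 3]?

The minimum number of adjacent swaps to sort an array equals its inversion count, since every such swap removes exactly one inversion.
Count inversions — for each element, later elements that are smaller:
16: 12, 6, 9, 3 → 4
12: 6, 9, 3 → 3
6: 3 → 1
9: 3 → 1
3: none → 0
Total inversions: 4 + 3 + 1 + 1 + 0 = 9

There are 9 swaps.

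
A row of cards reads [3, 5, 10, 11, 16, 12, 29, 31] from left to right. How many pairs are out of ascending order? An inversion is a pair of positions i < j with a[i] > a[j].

There is 1 out-of-order pair.

Count, for each position, how many later elements it exceeds:
3: 0
5: 0
10: 0
11: 0
16: 1
12: 0
29: 0
31: 0
Sum: 0 + 0 + 0 + 0 + 1 + 0 + 0 + 0 = 1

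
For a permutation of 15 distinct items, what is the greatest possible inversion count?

105 inversions

A reversed (strictly descending) arrangement makes every pair an inversion, giving C(15, 2) inversions.
C(15, 2) = 15·14/2 = 105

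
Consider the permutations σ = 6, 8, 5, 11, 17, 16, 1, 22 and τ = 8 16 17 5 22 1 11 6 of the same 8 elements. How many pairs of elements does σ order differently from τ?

Assign each item its position (1..8) in the first ordering, then rewrite the second ordering as that position sequence:
positions: 6→1, 8→2, 5→3, 11→4, 17→5, 16→6, 1→7, 22→8
second ordering as positions: [2, 6, 5, 3, 8, 7, 4, 1]
Discordant pairs = inversions in this position sequence.
2: 1 → 1
6: 5, 3, 4, 1 → 4
5: 3, 4, 1 → 3
3: 1 → 1
8: 7, 4, 1 → 3
7: 4, 1 → 2
4: 1 → 1
1: 0
Total: 1 + 4 + 3 + 1 + 3 + 2 + 1 + 0 = 15

15 discordant pairs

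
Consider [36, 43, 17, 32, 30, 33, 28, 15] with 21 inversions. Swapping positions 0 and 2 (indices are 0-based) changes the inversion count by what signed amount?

Positions 0 and 2 hold 36 and 17; after swapping, the array is [17, 43, 36, 32, 30, 33, 28, 15].
For each element, count later entries that are smaller:
17 → 15 → 1
43 → 36, 32, 30, 33, 28, 15 → 6
36 → 32, 30, 33, 28, 15 → 5
32 → 30, 28, 15 → 3
30 → 28, 15 → 2
33 → 28, 15 → 2
28 → 15 → 1
15 → none → 0
Sum: 1 + 6 + 5 + 3 + 2 + 2 + 1 + 0 = 20
Change: 20 − 21 = -1

-1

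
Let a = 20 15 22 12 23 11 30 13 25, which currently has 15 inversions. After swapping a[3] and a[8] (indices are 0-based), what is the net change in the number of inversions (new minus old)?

Positions 3 and 8 hold 12 and 25; after swapping, the array is [20, 15, 22, 25, 23, 11, 30, 13, 12].
For each element, count later entries that are smaller:
20 → 15, 11, 13, 12 → 4
15 → 11, 13, 12 → 3
22 → 11, 13, 12 → 3
25 → 23, 11, 13, 12 → 4
23 → 11, 13, 12 → 3
11 → none → 0
30 → 13, 12 → 2
13 → 12 → 1
12 → none → 0
Sum: 4 + 3 + 3 + 4 + 3 + 0 + 2 + 1 + 0 = 20
Change: 20 − 15 = +5

+5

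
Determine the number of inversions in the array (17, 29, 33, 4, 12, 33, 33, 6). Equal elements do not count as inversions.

Element-by-element contributions:
17 → 4, 12, 6 → 3
29 → 4, 12, 6 → 3
33 → 4, 12, 6 → 3
4 → none → 0
12 → 6 → 1
33 → 6 → 1
33 → 6 → 1
6 → none → 0
Sum: 3 + 3 + 3 + 0 + 1 + 1 + 1 + 0 = 12

Inversions: 12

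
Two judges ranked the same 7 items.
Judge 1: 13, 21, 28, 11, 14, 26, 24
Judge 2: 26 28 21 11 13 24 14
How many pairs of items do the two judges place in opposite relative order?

There are 10 discordant pairs.

Assign each item its position (1..7) in the first ordering, then rewrite the second ordering as that position sequence:
positions: 13→1, 21→2, 28→3, 11→4, 14→5, 26→6, 24→7
second ordering as positions: [6, 3, 2, 4, 1, 7, 5]
Discordant pairs = inversions in this position sequence.
6: 3, 2, 4, 1, 5 → 5
3: 2, 1 → 2
2: 1 → 1
4: 1 → 1
1: 0
7: 5 → 1
5: 0
Total: 5 + 2 + 1 + 1 + 0 + 1 + 0 = 10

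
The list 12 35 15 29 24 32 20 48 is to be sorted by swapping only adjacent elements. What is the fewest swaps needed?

9

Each adjacent swap fixes exactly one inversion, so the minimum swap count equals the number of inversions.
Count inversions — for each element, later elements that are smaller:
12: none → 0
35: 15, 29, 24, 32, 20 → 5
15: none → 0
29: 24, 20 → 2
24: 20 → 1
32: 20 → 1
20: none → 0
48: none → 0
Total inversions: 0 + 5 + 0 + 2 + 1 + 1 + 0 + 0 = 9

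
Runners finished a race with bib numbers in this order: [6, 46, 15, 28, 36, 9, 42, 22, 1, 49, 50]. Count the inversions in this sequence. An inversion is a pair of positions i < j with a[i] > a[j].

20 inversions

Count, for each position, how many later elements it exceeds:
6: 1
46: 7
15: 2
28: 3
36: 3
9: 1
42: 2
22: 1
1: 0
49: 0
50: 0
Sum: 1 + 7 + 2 + 3 + 3 + 1 + 2 + 1 + 0 + 0 + 0 = 20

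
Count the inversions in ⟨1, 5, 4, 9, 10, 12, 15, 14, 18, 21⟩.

For each element, count later entries that are smaller:
1: 0
5: 1
4: 0
9: 0
10: 0
12: 0
15: 1
14: 0
18: 0
21: 0
Sum: 0 + 1 + 0 + 0 + 0 + 0 + 1 + 0 + 0 + 0 = 2

Inversions: 2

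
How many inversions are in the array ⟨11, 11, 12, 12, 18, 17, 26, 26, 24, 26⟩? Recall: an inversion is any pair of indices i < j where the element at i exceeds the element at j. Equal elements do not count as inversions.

3

Element-by-element contributions:
11: 0
11: 0
12: 0
12: 0
18: 1
17: 0
26: 1
26: 1
24: 0
26: 0
Sum: 0 + 0 + 0 + 0 + 1 + 0 + 1 + 1 + 0 + 0 = 3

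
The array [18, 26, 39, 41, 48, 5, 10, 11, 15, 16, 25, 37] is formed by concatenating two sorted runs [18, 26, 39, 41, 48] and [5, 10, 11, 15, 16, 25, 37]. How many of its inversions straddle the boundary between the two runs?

Take each right-half value and tally the left-half values above it:
r = 5: 18, 26, 39, 41, 48 → 5
r = 10: 18, 26, 39, 41, 48 → 5
r = 11: 18, 26, 39, 41, 48 → 5
r = 15: 18, 26, 39, 41, 48 → 5
r = 16: 18, 26, 39, 41, 48 → 5
r = 25: 26, 39, 41, 48 → 4
r = 37: 39, 41, 48 → 3
Cross-inversions: 5 + 5 + 5 + 5 + 5 + 4 + 3 = 32

32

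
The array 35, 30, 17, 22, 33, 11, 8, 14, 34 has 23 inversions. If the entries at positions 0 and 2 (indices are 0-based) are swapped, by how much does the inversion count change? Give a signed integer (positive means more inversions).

Positions 0 and 2 hold 35 and 17; after swapping, the array is [17, 30, 35, 22, 33, 11, 8, 14, 34].
Sweep left to right; for each value list the smaller values that follow it:
17 → 11, 8, 14 → 3
30 → 22, 11, 8, 14 → 4
35 → 22, 33, 11, 8, 14, 34 → 6
22 → 11, 8, 14 → 3
33 → 11, 8, 14 → 3
11 → 8 → 1
8 → none → 0
14 → none → 0
34 → none → 0
Sum: 3 + 4 + 6 + 3 + 3 + 1 + 0 + 0 + 0 = 20
Change: 20 − 23 = -3

-3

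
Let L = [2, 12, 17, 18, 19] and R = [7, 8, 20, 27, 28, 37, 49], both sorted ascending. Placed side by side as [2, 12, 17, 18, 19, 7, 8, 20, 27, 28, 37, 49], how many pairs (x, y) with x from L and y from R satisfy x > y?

Cross-inversions: 8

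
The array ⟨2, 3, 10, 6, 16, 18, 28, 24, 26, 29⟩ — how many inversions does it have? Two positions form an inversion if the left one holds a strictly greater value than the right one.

Sweep left to right; for each value list the smaller values that follow it:
2: 0
3: 0
10: 1
6: 0
16: 0
18: 0
28: 2
24: 0
26: 0
29: 0
Sum: 0 + 0 + 1 + 0 + 0 + 0 + 2 + 0 + 0 + 0 = 3

Inversions: 3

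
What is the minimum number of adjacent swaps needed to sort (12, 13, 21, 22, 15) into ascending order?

Swaps: 2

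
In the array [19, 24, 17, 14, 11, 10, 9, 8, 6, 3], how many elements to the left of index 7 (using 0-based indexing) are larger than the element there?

The element at index 7 is 8.
Elements before it: 19, 24, 17, 14, 11, 10, 9
Those larger than 8: 19, 24, 17, 14, 11, 10, 9

7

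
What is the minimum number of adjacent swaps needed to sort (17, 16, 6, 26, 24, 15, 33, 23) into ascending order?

Each adjacent swap fixes exactly one inversion, so the minimum swap count equals the number of inversions.
Count inversions — for each element, later elements that are smaller:
17: 16, 6, 15 → 3
16: 6, 15 → 2
6: none → 0
26: 24, 15, 23 → 3
24: 15, 23 → 2
15: none → 0
33: 23 → 1
23: none → 0
Total inversions: 3 + 2 + 0 + 3 + 2 + 0 + 1 + 0 = 11

11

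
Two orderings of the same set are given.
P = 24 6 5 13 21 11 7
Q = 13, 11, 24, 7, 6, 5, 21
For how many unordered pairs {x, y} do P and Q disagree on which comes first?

10

Assign each item its position (1..7) in the first ordering, then rewrite the second ordering as that position sequence:
positions: 24→1, 6→2, 5→3, 13→4, 21→5, 11→6, 7→7
second ordering as positions: [4, 6, 1, 7, 2, 3, 5]
Discordant pairs = inversions in this position sequence.
4: 1, 2, 3 → 3
6: 1, 2, 3, 5 → 4
1: 0
7: 2, 3, 5 → 3
2: 0
3: 0
5: 0
Total: 3 + 4 + 0 + 3 + 0 + 0 + 0 = 10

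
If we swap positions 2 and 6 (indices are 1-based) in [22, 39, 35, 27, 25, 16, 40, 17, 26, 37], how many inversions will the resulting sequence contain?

16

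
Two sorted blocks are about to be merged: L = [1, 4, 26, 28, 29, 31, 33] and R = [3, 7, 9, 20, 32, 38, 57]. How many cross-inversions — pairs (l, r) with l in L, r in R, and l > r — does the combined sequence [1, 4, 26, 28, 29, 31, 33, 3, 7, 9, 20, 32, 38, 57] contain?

22 split inversions

For each element r of the right run, count left-run elements greater than r:
r = 3: 4, 26, 28, 29, 31, 33 → 6
r = 7: 26, 28, 29, 31, 33 → 5
r = 9: 26, 28, 29, 31, 33 → 5
r = 20: 26, 28, 29, 31, 33 → 5
r = 32: 33 → 1
r = 38: none → 0
r = 57: none → 0
Cross-inversions: 6 + 5 + 5 + 5 + 1 + 0 + 0 = 22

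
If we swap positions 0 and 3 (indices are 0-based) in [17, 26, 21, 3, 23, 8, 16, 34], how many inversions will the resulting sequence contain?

Inversions: 12

Positions 0 and 3 hold 17 and 3; after swapping, the array is [3, 26, 21, 17, 23, 8, 16, 34].
Element-by-element contributions:
3 → none → 0
26 → 21, 17, 23, 8, 16 → 5
21 → 17, 8, 16 → 3
17 → 8, 16 → 2
23 → 8, 16 → 2
8 → none → 0
16 → none → 0
34 → none → 0
Sum: 0 + 5 + 3 + 2 + 2 + 0 + 0 + 0 = 12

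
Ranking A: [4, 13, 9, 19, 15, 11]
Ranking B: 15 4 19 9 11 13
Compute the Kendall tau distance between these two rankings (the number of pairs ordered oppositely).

Assign each item its position (1..6) in the first ordering, then rewrite the second ordering as that position sequence:
positions: 4→1, 13→2, 9→3, 19→4, 15→5, 11→6
second ordering as positions: [5, 1, 4, 3, 6, 2]
Discordant pairs = inversions in this position sequence.
5: 1, 4, 3, 2 → 4
1: 0
4: 3, 2 → 2
3: 2 → 1
6: 2 → 1
2: 0
Total: 4 + 0 + 2 + 1 + 1 + 0 = 8

8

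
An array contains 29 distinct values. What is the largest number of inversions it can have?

The maximum occurs when the array is in strictly decreasing order: every one of the C(29, 2) pairs is inverted.
C(29, 2) = 29·28/2 = 406

406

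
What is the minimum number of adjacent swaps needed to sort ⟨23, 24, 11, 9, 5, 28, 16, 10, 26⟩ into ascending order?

18

Each adjacent swap fixes exactly one inversion, so the minimum swap count equals the number of inversions.
Count inversions — for each element, later elements that are smaller:
23: 11, 9, 5, 16, 10 → 5
24: 11, 9, 5, 16, 10 → 5
11: 9, 5, 10 → 3
9: 5 → 1
5: none → 0
28: 16, 10, 26 → 3
16: 10 → 1
10: none → 0
26: none → 0
Total inversions: 5 + 5 + 3 + 1 + 0 + 3 + 1 + 0 + 0 = 18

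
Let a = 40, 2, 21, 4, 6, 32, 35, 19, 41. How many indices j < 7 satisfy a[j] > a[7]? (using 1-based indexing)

The element at index 7 is 35.
Elements before it: 40, 2, 21, 4, 6, 32
Those larger than 35: 40

1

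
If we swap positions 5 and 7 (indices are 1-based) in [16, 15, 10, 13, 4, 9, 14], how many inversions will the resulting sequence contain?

18

Positions 5 and 7 hold 4 and 14; after swapping, the array is [16, 15, 10, 13, 14, 9, 4].
For each element, count later entries that are smaller:
16 → 15, 10, 13, 14, 9, 4 → 6
15 → 10, 13, 14, 9, 4 → 5
10 → 9, 4 → 2
13 → 9, 4 → 2
14 → 9, 4 → 2
9 → 4 → 1
4 → none → 0
Sum: 6 + 5 + 2 + 2 + 2 + 1 + 0 = 18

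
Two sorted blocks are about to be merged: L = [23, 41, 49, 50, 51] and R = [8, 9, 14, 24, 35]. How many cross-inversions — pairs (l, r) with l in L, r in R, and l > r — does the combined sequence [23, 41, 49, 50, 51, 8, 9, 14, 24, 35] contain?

Count, for every r in R, how many entries of L exceed r:
r = 8: 23, 41, 49, 50, 51 → 5
r = 9: 23, 41, 49, 50, 51 → 5
r = 14: 23, 41, 49, 50, 51 → 5
r = 24: 41, 49, 50, 51 → 4
r = 35: 41, 49, 50, 51 → 4
Cross-inversions: 5 + 5 + 5 + 4 + 4 = 23

Split inversions: 23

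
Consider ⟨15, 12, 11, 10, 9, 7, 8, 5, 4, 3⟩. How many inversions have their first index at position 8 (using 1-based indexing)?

2 such elements

The element at index 8 is 5.
Elements after it: 4, 3
Those smaller than 5: 4, 3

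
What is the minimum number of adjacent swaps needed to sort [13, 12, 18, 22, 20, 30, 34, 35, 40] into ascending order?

Each adjacent swap fixes exactly one inversion, so the minimum swap count equals the number of inversions.
Count inversions — for each element, later elements that are smaller:
13: 12 → 1
12: none → 0
18: none → 0
22: 20 → 1
20: none → 0
30: none → 0
34: none → 0
35: none → 0
40: none → 0
Total inversions: 1 + 0 + 0 + 1 + 0 + 0 + 0 + 0 + 0 = 2

There are 2 adjacent swaps.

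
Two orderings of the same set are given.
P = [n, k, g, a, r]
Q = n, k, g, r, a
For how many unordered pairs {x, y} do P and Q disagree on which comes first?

1

Assign each item its position (1..5) in the first ordering, then rewrite the second ordering as that position sequence:
positions: n→1, k→2, g→3, a→4, r→5
second ordering as positions: [1, 2, 3, 5, 4]
Discordant pairs = inversions in this position sequence.
1: 0
2: 0
3: 0
5: 4 → 1
4: 0
Total: 0 + 0 + 0 + 1 + 0 = 1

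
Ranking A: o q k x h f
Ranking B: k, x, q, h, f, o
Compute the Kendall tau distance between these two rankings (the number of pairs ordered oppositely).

7 discordant pairs

Assign each item its position (1..6) in the first ordering, then rewrite the second ordering as that position sequence:
positions: o→1, q→2, k→3, x→4, h→5, f→6
second ordering as positions: [3, 4, 2, 5, 6, 1]
Discordant pairs = inversions in this position sequence.
3: 2, 1 → 2
4: 2, 1 → 2
2: 1 → 1
5: 1 → 1
6: 1 → 1
1: 0
Total: 2 + 2 + 1 + 1 + 1 + 0 = 7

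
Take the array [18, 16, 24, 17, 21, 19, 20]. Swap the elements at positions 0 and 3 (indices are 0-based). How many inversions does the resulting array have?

Positions 0 and 3 hold 18 and 17; after swapping, the array is [17, 16, 24, 18, 21, 19, 20].
For each element, count later entries that are smaller:
17 → 16 → 1
16 → none → 0
24 → 18, 21, 19, 20 → 4
18 → none → 0
21 → 19, 20 → 2
19 → none → 0
20 → none → 0
Sum: 1 + 0 + 4 + 0 + 2 + 0 + 0 = 7

7 inversions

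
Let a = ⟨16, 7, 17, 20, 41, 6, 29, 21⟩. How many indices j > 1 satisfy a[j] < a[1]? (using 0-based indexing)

1

The element at index 1 is 7.
Elements after it: 17, 20, 41, 6, 29, 21
Those smaller than 7: 6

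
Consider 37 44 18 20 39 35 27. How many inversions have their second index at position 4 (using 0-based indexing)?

1 such element

The element at index 4 is 39.
Elements before it: 37, 44, 18, 20
Those larger than 39: 44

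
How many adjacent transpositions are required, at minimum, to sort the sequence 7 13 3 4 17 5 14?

8 swaps

The minimum number of adjacent swaps to sort an array equals its inversion count, since every such swap removes exactly one inversion.
Count inversions — for each element, later elements that are smaller:
7: 3, 4, 5 → 3
13: 3, 4, 5 → 3
3: none → 0
4: none → 0
17: 5, 14 → 2
5: none → 0
14: none → 0
Total inversions: 3 + 3 + 0 + 0 + 2 + 0 + 0 = 8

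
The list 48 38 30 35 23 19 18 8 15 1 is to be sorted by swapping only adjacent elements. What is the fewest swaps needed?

Minimum adjacent swaps = number of inversions (each swap of adjacent out-of-order elements removes one inversion and no swap can remove more).
Count inversions — for each element, later elements that are smaller:
48: 38, 30, 35, 23, 19, 18, 8, 15, 1 → 9
38: 30, 35, 23, 19, 18, 8, 15, 1 → 8
30: 23, 19, 18, 8, 15, 1 → 6
35: 23, 19, 18, 8, 15, 1 → 6
23: 19, 18, 8, 15, 1 → 5
19: 18, 8, 15, 1 → 4
18: 8, 15, 1 → 3
8: 1 → 1
15: 1 → 1
1: none → 0
Total inversions: 9 + 8 + 6 + 6 + 5 + 4 + 3 + 1 + 1 + 0 = 43

43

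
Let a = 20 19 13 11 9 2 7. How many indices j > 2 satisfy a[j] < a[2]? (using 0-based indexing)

The element at index 2 is 13.
Elements after it: 11, 9, 2, 7
Those smaller than 13: 11, 9, 2, 7

4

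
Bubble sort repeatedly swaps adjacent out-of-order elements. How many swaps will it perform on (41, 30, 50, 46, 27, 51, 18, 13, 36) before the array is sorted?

There are 23 adjacent swaps.

Minimum adjacent swaps = number of inversions (each swap of adjacent out-of-order elements removes one inversion and no swap can remove more).
Count inversions — for each element, later elements that are smaller:
41: 30, 27, 18, 13, 36 → 5
30: 27, 18, 13 → 3
50: 46, 27, 18, 13, 36 → 5
46: 27, 18, 13, 36 → 4
27: 18, 13 → 2
51: 18, 13, 36 → 3
18: 13 → 1
13: none → 0
36: none → 0
Total inversions: 5 + 3 + 5 + 4 + 2 + 3 + 1 + 0 + 0 = 23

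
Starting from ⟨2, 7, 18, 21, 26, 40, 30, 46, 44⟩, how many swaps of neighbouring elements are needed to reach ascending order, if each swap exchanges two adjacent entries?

Minimum adjacent swaps = number of inversions (each swap of adjacent out-of-order elements removes one inversion and no swap can remove more).
Count inversions — for each element, later elements that are smaller:
2: none → 0
7: none → 0
18: none → 0
21: none → 0
26: none → 0
40: 30 → 1
30: none → 0
46: 44 → 1
44: none → 0
Total inversions: 0 + 0 + 0 + 0 + 0 + 1 + 0 + 1 + 0 = 2

2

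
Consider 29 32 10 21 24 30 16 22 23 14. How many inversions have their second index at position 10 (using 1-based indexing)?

8 such elements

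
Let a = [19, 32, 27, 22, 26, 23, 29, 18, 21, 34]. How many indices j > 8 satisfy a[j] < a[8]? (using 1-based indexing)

The element at index 8 is 18.
Elements after it: 21, 34
None of them are smaller than 18.

0 such elements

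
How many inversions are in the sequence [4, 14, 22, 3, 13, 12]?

Count, for each position, how many later elements it exceeds:
4 → 3 → 1
14 → 3, 13, 12 → 3
22 → 3, 13, 12 → 3
3 → none → 0
13 → 12 → 1
12 → none → 0
Sum: 1 + 3 + 3 + 0 + 1 + 0 = 8

8 inversions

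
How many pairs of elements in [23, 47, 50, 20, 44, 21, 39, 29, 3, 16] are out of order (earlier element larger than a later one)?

32

Sweep left to right; for each value list the smaller values that follow it:
23: 4
47: 7
50: 7
20: 2
44: 5
21: 2
39: 3
29: 2
3: 0
16: 0
Sum: 4 + 7 + 7 + 2 + 5 + 2 + 3 + 2 + 0 + 0 = 32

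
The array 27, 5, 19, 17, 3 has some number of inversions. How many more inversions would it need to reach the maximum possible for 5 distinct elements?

2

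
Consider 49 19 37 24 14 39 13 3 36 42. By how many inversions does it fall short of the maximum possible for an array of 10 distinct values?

19 inversions short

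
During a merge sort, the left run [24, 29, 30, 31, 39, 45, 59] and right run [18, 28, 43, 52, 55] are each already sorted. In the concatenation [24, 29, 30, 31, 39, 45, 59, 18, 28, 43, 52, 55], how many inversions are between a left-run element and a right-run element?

For each element r of the right run, count left-run elements greater than r:
r = 18: 24, 29, 30, 31, 39, 45, 59 → 7
r = 28: 29, 30, 31, 39, 45, 59 → 6
r = 43: 45, 59 → 2
r = 52: 59 → 1
r = 55: 59 → 1
Cross-inversions: 7 + 6 + 2 + 1 + 1 = 17

17 cross-inversions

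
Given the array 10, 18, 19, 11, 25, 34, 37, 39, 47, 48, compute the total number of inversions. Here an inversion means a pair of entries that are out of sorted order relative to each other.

For each element, count later entries that are smaller:
10 → none → 0
18 → 11 → 1
19 → 11 → 1
11 → none → 0
25 → none → 0
34 → none → 0
37 → none → 0
39 → none → 0
47 → none → 0
48 → none → 0
Sum: 0 + 1 + 1 + 0 + 0 + 0 + 0 + 0 + 0 + 0 = 2

2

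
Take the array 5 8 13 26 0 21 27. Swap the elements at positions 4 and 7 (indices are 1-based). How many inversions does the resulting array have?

There are 6 inversions.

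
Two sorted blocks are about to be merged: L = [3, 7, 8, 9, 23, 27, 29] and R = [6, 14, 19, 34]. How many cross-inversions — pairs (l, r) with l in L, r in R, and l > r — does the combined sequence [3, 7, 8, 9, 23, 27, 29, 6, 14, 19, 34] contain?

For each element r of the right run, count left-run elements greater than r:
r = 6: 7, 8, 9, 23, 27, 29 → 6
r = 14: 23, 27, 29 → 3
r = 19: 23, 27, 29 → 3
r = 34: none → 0
Cross-inversions: 6 + 3 + 3 + 0 = 12

12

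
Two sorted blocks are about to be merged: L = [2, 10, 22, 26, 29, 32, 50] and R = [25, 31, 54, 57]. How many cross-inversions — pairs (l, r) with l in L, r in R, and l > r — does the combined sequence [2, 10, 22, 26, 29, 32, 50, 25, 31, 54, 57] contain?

Take each right-half value and tally the left-half values above it:
r = 25: 26, 29, 32, 50 → 4
r = 31: 32, 50 → 2
r = 54: none → 0
r = 57: none → 0
Cross-inversions: 4 + 2 + 0 + 0 = 6

6 cross-inversions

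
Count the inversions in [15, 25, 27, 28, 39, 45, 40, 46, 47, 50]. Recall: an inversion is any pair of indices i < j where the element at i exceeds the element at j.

Count, for each position, how many later elements it exceeds:
15: 0
25: 0
27: 0
28: 0
39: 0
45: 1
40: 0
46: 0
47: 0
50: 0
Sum: 0 + 0 + 0 + 0 + 0 + 1 + 0 + 0 + 0 + 0 = 1

There is 1 out-of-order pair.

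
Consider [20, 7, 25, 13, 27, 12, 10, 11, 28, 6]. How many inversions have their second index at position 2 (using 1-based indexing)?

The element at index 2 is 7.
Elements before it: 20
Those larger than 7: 20

1 such element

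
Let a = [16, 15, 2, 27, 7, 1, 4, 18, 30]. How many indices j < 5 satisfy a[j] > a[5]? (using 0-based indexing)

The element at index 5 is 1.
Elements before it: 16, 15, 2, 27, 7
Those larger than 1: 16, 15, 2, 27, 7

5 such elements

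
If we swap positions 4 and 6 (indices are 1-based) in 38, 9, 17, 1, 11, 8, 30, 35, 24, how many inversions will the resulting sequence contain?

Positions 4 and 6 hold 1 and 8; after swapping, the array is [38, 9, 17, 8, 11, 1, 30, 35, 24].
Count, for each position, how many later elements it exceeds:
38: 8
9: 2
17: 3
8: 1
11: 1
1: 0
30: 1
35: 1
24: 0
Sum: 8 + 2 + 3 + 1 + 1 + 0 + 1 + 1 + 0 = 17

17 inversions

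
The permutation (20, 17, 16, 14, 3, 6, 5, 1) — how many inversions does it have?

Count, for each position, how many later elements it exceeds:
20: 7
17: 6
16: 5
14: 4
3: 1
6: 2
5: 1
1: 0
Sum: 7 + 6 + 5 + 4 + 1 + 2 + 1 + 0 = 26

26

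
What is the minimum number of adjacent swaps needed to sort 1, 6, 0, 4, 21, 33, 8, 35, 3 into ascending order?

11

Each adjacent swap fixes exactly one inversion, so the minimum swap count equals the number of inversions.
Count inversions — for each element, later elements that are smaller:
1: 0 → 1
6: 0, 4, 3 → 3
0: none → 0
4: 3 → 1
21: 8, 3 → 2
33: 8, 3 → 2
8: 3 → 1
35: 3 → 1
3: none → 0
Total inversions: 1 + 3 + 0 + 1 + 2 + 2 + 1 + 1 + 0 = 11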